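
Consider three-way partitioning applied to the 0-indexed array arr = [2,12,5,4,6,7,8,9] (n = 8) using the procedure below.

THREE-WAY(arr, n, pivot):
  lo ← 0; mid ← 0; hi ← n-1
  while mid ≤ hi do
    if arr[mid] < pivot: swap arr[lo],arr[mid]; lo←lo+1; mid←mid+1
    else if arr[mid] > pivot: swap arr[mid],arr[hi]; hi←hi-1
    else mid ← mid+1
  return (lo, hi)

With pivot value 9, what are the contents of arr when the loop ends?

[2,5,4,6,7,8,9,12]

pivot = 9; lo=0, mid=0, hi=7
arr[mid]=2<9: swap arr[0],arr[0]; lo=1,mid=1 → [2,12,5,4,6,7,8,9]
arr[mid]=12>9: swap arr[1],arr[7]; hi=6 → [2,9,5,4,6,7,8,12]
arr[mid]=9=9: mid=2
arr[mid]=5<9: swap arr[1],arr[2]; lo=2,mid=3 → [2,5,9,4,6,7,8,12]
arr[mid]=4<9: swap arr[2],arr[3]; lo=3,mid=4 → [2,5,4,9,6,7,8,12]
arr[mid]=6<9: swap arr[3],arr[4]; lo=4,mid=5 → [2,5,4,6,9,7,8,12]
arr[mid]=7<9: swap arr[4],arr[5]; lo=5,mid=6 → [2,5,4,6,7,9,8,12]
arr[mid]=8<9: swap arr[5],arr[6]; lo=6,mid=7 → [2,5,4,6,7,8,9,12]
end: lo=6, hi=6; arr = [2,5,4,6,7,8,9,12]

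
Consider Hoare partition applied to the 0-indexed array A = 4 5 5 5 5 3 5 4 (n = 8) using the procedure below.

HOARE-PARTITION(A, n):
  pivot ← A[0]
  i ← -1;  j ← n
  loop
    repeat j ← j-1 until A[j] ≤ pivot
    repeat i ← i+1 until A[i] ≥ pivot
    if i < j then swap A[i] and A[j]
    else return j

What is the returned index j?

1

pivot=4
j stops at 7 (4), i stops at 0 (4); swap ⇒ 4 5 5 5 5 3 5 4
j stops at 5 (3), i stops at 1 (5); swap ⇒ 4 3 5 5 5 5 5 4
j stops at 1, i stops at 2; i≥j ⇒ return 1. A=4 3 5 5 5 5 5 4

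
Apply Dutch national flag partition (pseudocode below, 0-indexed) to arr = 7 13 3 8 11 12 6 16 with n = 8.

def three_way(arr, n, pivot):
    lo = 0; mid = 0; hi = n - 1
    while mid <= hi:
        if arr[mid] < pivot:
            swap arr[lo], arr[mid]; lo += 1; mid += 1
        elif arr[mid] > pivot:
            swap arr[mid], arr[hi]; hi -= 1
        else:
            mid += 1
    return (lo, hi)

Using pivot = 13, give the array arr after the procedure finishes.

lo=0 mid=0 hi=7
7<13: swap(0,0), lo=1 mid=1 ⇒ 7 13 3 8 11 12 6 16
13=13: mid=2
3<13: swap(1,2), lo=2 mid=3 ⇒ 7 3 13 8 11 12 6 16
8<13: swap(2,3), lo=3 mid=4 ⇒ 7 3 8 13 11 12 6 16
11<13: swap(3,4), lo=4 mid=5 ⇒ 7 3 8 11 13 12 6 16
12<13: swap(4,5), lo=5 mid=6 ⇒ 7 3 8 11 12 13 6 16
6<13: swap(5,6), lo=6 mid=7 ⇒ 7 3 8 11 12 6 13 16
16>13: swap(7,7), hi=6 ⇒ 7 3 8 11 12 6 13 16
done. lo=6 hi=6; arr=7 3 8 11 12 6 13 16

7 3 8 11 12 6 13 16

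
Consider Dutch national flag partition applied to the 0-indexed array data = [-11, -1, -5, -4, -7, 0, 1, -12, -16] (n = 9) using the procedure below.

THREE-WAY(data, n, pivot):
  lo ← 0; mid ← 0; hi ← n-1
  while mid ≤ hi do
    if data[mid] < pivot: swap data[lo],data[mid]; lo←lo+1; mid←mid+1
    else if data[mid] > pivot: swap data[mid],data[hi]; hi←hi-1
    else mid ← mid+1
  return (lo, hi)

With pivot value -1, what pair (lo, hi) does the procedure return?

lo=0 mid=0 hi=8
-11<-1: swap(0,0), lo=1 mid=1 ⇒ [-11, -1, -5, -4, -7, 0, 1, -12, -16]
-1=-1: mid=2
-5<-1: swap(1,2), lo=2 mid=3 ⇒ [-11, -5, -1, -4, -7, 0, 1, -12, -16]
-4<-1: swap(2,3), lo=3 mid=4 ⇒ [-11, -5, -4, -1, -7, 0, 1, -12, -16]
-7<-1: swap(3,4), lo=4 mid=5 ⇒ [-11, -5, -4, -7, -1, 0, 1, -12, -16]
0>-1: swap(5,8), hi=7 ⇒ [-11, -5, -4, -7, -1, -16, 1, -12, 0]
-16<-1: swap(4,5), lo=5 mid=6 ⇒ [-11, -5, -4, -7, -16, -1, 1, -12, 0]
1>-1: swap(6,7), hi=6 ⇒ [-11, -5, -4, -7, -16, -1, -12, 1, 0]
-12<-1: swap(5,6), lo=6 mid=7 ⇒ [-11, -5, -4, -7, -16, -12, -1, 1, 0]
done. lo=6 hi=6; data=[-11, -5, -4, -7, -16, -12, -1, 1, 0]

(6, 6)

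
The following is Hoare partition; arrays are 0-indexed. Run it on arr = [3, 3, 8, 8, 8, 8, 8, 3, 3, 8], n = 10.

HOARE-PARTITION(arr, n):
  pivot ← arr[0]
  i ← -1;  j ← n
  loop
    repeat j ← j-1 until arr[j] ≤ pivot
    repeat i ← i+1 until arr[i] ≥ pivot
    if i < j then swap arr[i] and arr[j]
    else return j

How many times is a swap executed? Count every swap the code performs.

2

pivot=3
j stops at 8 (3), i stops at 0 (3); swap ⇒ [3, 3, 8, 8, 8, 8, 8, 3, 3, 8]
j stops at 7 (3), i stops at 1 (3); swap ⇒ [3, 3, 8, 8, 8, 8, 8, 3, 3, 8]
j stops at 1, i stops at 2; i≥j ⇒ return 1. arr=[3, 3, 8, 8, 8, 8, 8, 3, 3, 8]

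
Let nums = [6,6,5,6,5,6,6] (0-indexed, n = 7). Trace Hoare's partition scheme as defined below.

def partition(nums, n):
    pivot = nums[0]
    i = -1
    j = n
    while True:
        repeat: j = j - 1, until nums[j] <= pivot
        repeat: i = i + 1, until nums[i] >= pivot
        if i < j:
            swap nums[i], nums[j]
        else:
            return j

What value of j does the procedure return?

pivot = nums[0] = 6; i = -1, j = 7
j→6 (nums[6]=6≤6), i→0 (nums[0]=6≥6); i<j, swap → [6,6,5,6,5,6,6]
j→5 (nums[5]=6≤6), i→1 (nums[1]=6≥6); i<j, swap → [6,6,5,6,5,6,6]
j→4 (nums[4]=5≤6), i→3 (nums[3]=6≥6); i<j, swap → [6,6,5,5,6,6,6]
j→3, i→4; i≥j, return j=3. nums = [6,6,5,5,6,6,6]

3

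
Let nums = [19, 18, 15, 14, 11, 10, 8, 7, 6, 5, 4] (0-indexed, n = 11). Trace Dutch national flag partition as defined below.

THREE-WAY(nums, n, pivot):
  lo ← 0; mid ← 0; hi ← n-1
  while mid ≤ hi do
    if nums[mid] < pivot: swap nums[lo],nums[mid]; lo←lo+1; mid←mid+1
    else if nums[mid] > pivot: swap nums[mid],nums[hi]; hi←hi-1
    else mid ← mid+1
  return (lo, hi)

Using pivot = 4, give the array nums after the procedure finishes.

lo=0 mid=0 hi=10
19>4: swap(0,10), hi=9 ⇒ [4, 18, 15, 14, 11, 10, 8, 7, 6, 5, 19]
4=4: mid=1
18>4: swap(1,9), hi=8 ⇒ [4, 5, 15, 14, 11, 10, 8, 7, 6, 18, 19]
5>4: swap(1,8), hi=7 ⇒ [4, 6, 15, 14, 11, 10, 8, 7, 5, 18, 19]
6>4: swap(1,7), hi=6 ⇒ [4, 7, 15, 14, 11, 10, 8, 6, 5, 18, 19]
7>4: swap(1,6), hi=5 ⇒ [4, 8, 15, 14, 11, 10, 7, 6, 5, 18, 19]
8>4: swap(1,5), hi=4 ⇒ [4, 10, 15, 14, 11, 8, 7, 6, 5, 18, 19]
10>4: swap(1,4), hi=3 ⇒ [4, 11, 15, 14, 10, 8, 7, 6, 5, 18, 19]
11>4: swap(1,3), hi=2 ⇒ [4, 14, 15, 11, 10, 8, 7, 6, 5, 18, 19]
14>4: swap(1,2), hi=1 ⇒ [4, 15, 14, 11, 10, 8, 7, 6, 5, 18, 19]
15>4: swap(1,1), hi=0 ⇒ [4, 15, 14, 11, 10, 8, 7, 6, 5, 18, 19]
done. lo=0 hi=0; nums=[4, 15, 14, 11, 10, 8, 7, 6, 5, 18, 19]

[4, 15, 14, 11, 10, 8, 7, 6, 5, 18, 19]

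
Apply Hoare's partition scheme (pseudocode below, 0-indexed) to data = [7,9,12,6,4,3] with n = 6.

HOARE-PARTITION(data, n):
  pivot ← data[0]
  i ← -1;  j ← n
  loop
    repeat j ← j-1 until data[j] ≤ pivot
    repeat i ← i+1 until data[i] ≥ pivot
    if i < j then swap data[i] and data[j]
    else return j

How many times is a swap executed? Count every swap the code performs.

pivot = data[0] = 7; i = -1, j = 6
j→5 (data[5]=3≤7), i→0 (data[0]=7≥7); i<j, swap → [3,9,12,6,4,7]
j→4 (data[4]=4≤7), i→1 (data[1]=9≥7); i<j, swap → [3,4,12,6,9,7]
j→3 (data[3]=6≤7), i→2 (data[2]=12≥7); i<j, swap → [3,4,6,12,9,7]
j→2, i→3; i≥j, return j=2. data = [3,4,6,12,9,7]

3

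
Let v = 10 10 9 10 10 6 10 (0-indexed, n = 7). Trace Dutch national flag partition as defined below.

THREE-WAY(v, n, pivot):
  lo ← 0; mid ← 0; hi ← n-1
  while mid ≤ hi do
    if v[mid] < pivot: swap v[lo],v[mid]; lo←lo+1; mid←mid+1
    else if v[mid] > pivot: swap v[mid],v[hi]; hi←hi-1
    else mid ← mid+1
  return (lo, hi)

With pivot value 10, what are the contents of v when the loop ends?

pivot = 10; lo=0, mid=0, hi=6
v[mid]=10=10: mid=1
v[mid]=10=10: mid=2
v[mid]=9<10: swap v[0],v[2]; lo=1,mid=3 → 9 10 10 10 10 6 10
v[mid]=10=10: mid=4
v[mid]=10=10: mid=5
v[mid]=6<10: swap v[1],v[5]; lo=2,mid=6 → 9 6 10 10 10 10 10
v[mid]=10=10: mid=7
end: lo=2, hi=6; v = 9 6 10 10 10 10 10

9 6 10 10 10 10 10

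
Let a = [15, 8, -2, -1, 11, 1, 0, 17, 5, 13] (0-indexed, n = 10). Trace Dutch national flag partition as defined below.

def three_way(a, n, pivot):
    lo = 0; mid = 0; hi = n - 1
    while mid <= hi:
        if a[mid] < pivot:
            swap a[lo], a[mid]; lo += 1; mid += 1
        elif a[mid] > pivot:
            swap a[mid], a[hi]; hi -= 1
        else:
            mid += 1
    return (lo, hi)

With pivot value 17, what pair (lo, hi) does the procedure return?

(9, 9)

pivot = 17; lo=0, mid=0, hi=9
a[mid]=15<17: swap a[0],a[0]; lo=1,mid=1 → [15, 8, -2, -1, 11, 1, 0, 17, 5, 13]
a[mid]=8<17: swap a[1],a[1]; lo=2,mid=2 → [15, 8, -2, -1, 11, 1, 0, 17, 5, 13]
a[mid]=-2<17: swap a[2],a[2]; lo=3,mid=3 → [15, 8, -2, -1, 11, 1, 0, 17, 5, 13]
a[mid]=-1<17: swap a[3],a[3]; lo=4,mid=4 → [15, 8, -2, -1, 11, 1, 0, 17, 5, 13]
a[mid]=11<17: swap a[4],a[4]; lo=5,mid=5 → [15, 8, -2, -1, 11, 1, 0, 17, 5, 13]
a[mid]=1<17: swap a[5],a[5]; lo=6,mid=6 → [15, 8, -2, -1, 11, 1, 0, 17, 5, 13]
a[mid]=0<17: swap a[6],a[6]; lo=7,mid=7 → [15, 8, -2, -1, 11, 1, 0, 17, 5, 13]
a[mid]=17=17: mid=8
a[mid]=5<17: swap a[7],a[8]; lo=8,mid=9 → [15, 8, -2, -1, 11, 1, 0, 5, 17, 13]
a[mid]=13<17: swap a[8],a[9]; lo=9,mid=10 → [15, 8, -2, -1, 11, 1, 0, 5, 13, 17]
end: lo=9, hi=9; a = [15, 8, -2, -1, 11, 1, 0, 5, 13, 17]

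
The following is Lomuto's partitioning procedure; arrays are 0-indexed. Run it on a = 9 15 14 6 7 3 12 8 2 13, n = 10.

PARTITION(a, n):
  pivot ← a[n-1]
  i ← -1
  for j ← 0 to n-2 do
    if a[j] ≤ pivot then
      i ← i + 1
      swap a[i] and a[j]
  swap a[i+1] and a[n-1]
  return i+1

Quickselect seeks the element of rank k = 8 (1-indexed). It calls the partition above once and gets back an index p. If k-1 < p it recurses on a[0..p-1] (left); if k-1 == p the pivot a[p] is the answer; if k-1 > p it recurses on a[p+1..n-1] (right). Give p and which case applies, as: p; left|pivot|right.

pivot=13, i=-1
j=0: 9≤13, i=0, swap(0,0) ⇒ 9 15 14 6 7 3 12 8 2 13
j=1: 15>13, skip
j=2: 14>13, skip
j=3: 6≤13, i=1, swap(1,3) ⇒ 9 6 14 15 7 3 12 8 2 13
j=4: 7≤13, i=2, swap(2,4) ⇒ 9 6 7 15 14 3 12 8 2 13
j=5: 3≤13, i=3, swap(3,5) ⇒ 9 6 7 3 14 15 12 8 2 13
j=6: 12≤13, i=4, swap(4,6) ⇒ 9 6 7 3 12 15 14 8 2 13
j=7: 8≤13, i=5, swap(5,7) ⇒ 9 6 7 3 12 8 14 15 2 13
j=8: 2≤13, i=6, swap(6,8) ⇒ 9 6 7 3 12 8 2 15 14 13
swap(7,9) ⇒ 9 6 7 3 12 8 2 13 14 15; return 7
p = 7; k-1 = 7 == 7 ⇒ pivot

7; pivot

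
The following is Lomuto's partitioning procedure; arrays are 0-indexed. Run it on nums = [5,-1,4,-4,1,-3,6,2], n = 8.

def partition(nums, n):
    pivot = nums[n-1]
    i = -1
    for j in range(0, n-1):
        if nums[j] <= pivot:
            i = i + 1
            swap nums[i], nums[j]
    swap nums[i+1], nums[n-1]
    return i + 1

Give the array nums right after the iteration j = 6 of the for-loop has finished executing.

[-1,-4,1,-3,4,5,6,2]

pivot=2, i=-1
j=0: 5>2, skip
j=1: -1≤2, i=0, swap(0,1) ⇒ [-1,5,4,-4,1,-3,6,2]
j=2: 4>2, skip
j=3: -4≤2, i=1, swap(1,3) ⇒ [-1,-4,4,5,1,-3,6,2]
j=4: 1≤2, i=2, swap(2,4) ⇒ [-1,-4,1,5,4,-3,6,2]
j=5: -3≤2, i=3, swap(3,5) ⇒ [-1,-4,1,-3,4,5,6,2]
j=6: 6>2, skip
(after j=6) nums = [-1,-4,1,-3,4,5,6,2]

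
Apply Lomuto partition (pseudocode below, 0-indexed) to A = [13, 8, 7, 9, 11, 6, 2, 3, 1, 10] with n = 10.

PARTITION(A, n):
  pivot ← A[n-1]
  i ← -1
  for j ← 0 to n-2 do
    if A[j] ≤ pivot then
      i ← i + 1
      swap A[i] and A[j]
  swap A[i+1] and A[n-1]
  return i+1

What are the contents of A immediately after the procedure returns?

pivot = A[9] = 10; i = -1
j=0: A[0]=13 > 10 → no swap
j=1: A[1]=8 ≤ 10 → i=0, swap A[0],A[1] → [8, 13, 7, 9, 11, 6, 2, 3, 1, 10]
j=2: A[2]=7 ≤ 10 → i=1, swap A[1],A[2] → [8, 7, 13, 9, 11, 6, 2, 3, 1, 10]
j=3: A[3]=9 ≤ 10 → i=2, swap A[2],A[3] → [8, 7, 9, 13, 11, 6, 2, 3, 1, 10]
j=4: A[4]=11 > 10 → no swap
j=5: A[5]=6 ≤ 10 → i=3, swap A[3],A[5] → [8, 7, 9, 6, 11, 13, 2, 3, 1, 10]
j=6: A[6]=2 ≤ 10 → i=4, swap A[4],A[6] → [8, 7, 9, 6, 2, 13, 11, 3, 1, 10]
j=7: A[7]=3 ≤ 10 → i=5, swap A[5],A[7] → [8, 7, 9, 6, 2, 3, 11, 13, 1, 10]
j=8: A[8]=1 ≤ 10 → i=6, swap A[6],A[8] → [8, 7, 9, 6, 2, 3, 1, 13, 11, 10]
final swap A[7],A[9] → [8, 7, 9, 6, 2, 3, 1, 10, 11, 13]; return 7

[8, 7, 9, 6, 2, 3, 1, 10, 11, 13]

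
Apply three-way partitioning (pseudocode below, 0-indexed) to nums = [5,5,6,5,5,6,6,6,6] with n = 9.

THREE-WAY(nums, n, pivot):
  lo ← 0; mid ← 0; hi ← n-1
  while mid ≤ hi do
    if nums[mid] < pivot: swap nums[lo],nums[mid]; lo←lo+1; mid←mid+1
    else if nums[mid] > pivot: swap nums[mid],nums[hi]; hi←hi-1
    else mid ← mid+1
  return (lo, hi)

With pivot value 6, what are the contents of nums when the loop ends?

[5,5,5,5,6,6,6,6,6]

pivot = 6; lo=0, mid=0, hi=8
nums[mid]=5<6: swap nums[0],nums[0]; lo=1,mid=1 → [5,5,6,5,5,6,6,6,6]
nums[mid]=5<6: swap nums[1],nums[1]; lo=2,mid=2 → [5,5,6,5,5,6,6,6,6]
nums[mid]=6=6: mid=3
nums[mid]=5<6: swap nums[2],nums[3]; lo=3,mid=4 → [5,5,5,6,5,6,6,6,6]
nums[mid]=5<6: swap nums[3],nums[4]; lo=4,mid=5 → [5,5,5,5,6,6,6,6,6]
nums[mid]=6=6: mid=6
nums[mid]=6=6: mid=7
nums[mid]=6=6: mid=8
nums[mid]=6=6: mid=9
end: lo=4, hi=8; nums = [5,5,5,5,6,6,6,6,6]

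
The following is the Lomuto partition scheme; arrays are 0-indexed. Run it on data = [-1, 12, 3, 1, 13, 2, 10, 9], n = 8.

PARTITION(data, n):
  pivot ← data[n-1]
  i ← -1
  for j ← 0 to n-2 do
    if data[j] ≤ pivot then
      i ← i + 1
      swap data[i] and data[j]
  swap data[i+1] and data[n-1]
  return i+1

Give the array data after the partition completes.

pivot = data[7] = 9; i = -1
j=0: data[0]=-1 ≤ 9 → i=0, swap data[0],data[0] (no change) → [-1, 12, 3, 1, 13, 2, 10, 9]
j=1: data[1]=12 > 9 → no swap
j=2: data[2]=3 ≤ 9 → i=1, swap data[1],data[2] → [-1, 3, 12, 1, 13, 2, 10, 9]
j=3: data[3]=1 ≤ 9 → i=2, swap data[2],data[3] → [-1, 3, 1, 12, 13, 2, 10, 9]
j=4: data[4]=13 > 9 → no swap
j=5: data[5]=2 ≤ 9 → i=3, swap data[3],data[5] → [-1, 3, 1, 2, 13, 12, 10, 9]
j=6: data[6]=10 > 9 → no swap
final swap data[4],data[7] → [-1, 3, 1, 2, 9, 12, 10, 13]; return 4

[-1, 3, 1, 2, 9, 12, 10, 13]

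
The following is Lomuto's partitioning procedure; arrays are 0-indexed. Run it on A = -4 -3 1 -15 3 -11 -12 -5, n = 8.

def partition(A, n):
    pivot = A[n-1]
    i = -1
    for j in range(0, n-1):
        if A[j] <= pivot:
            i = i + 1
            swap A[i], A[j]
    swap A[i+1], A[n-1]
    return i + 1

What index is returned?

pivot = A[7] = -5; i = -1
j=0: A[0]=-4 > -5 → no swap
j=1: A[1]=-3 > -5 → no swap
j=2: A[2]=1 > -5 → no swap
j=3: A[3]=-15 ≤ -5 → i=0, swap A[0],A[3] → -15 -3 1 -4 3 -11 -12 -5
j=4: A[4]=3 > -5 → no swap
j=5: A[5]=-11 ≤ -5 → i=1, swap A[1],A[5] → -15 -11 1 -4 3 -3 -12 -5
j=6: A[6]=-12 ≤ -5 → i=2, swap A[2],A[6] → -15 -11 -12 -4 3 -3 1 -5
final swap A[3],A[7] → -15 -11 -12 -5 3 -3 1 -4; return 3

3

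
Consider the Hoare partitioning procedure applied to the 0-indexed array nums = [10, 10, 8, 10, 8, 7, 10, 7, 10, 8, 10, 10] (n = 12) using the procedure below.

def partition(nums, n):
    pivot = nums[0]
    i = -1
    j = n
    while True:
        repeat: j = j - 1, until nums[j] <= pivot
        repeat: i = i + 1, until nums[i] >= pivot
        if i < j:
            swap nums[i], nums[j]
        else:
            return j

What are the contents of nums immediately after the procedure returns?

[10, 10, 8, 8, 8, 7, 10, 7, 10, 10, 10, 10]

pivot = nums[0] = 10; i = -1, j = 12
j→11 (nums[11]=10≤10), i→0 (nums[0]=10≥10); i<j, swap → [10, 10, 8, 10, 8, 7, 10, 7, 10, 8, 10, 10]
j→10 (nums[10]=10≤10), i→1 (nums[1]=10≥10); i<j, swap → [10, 10, 8, 10, 8, 7, 10, 7, 10, 8, 10, 10]
j→9 (nums[9]=8≤10), i→3 (nums[3]=10≥10); i<j, swap → [10, 10, 8, 8, 8, 7, 10, 7, 10, 10, 10, 10]
j→8 (nums[8]=10≤10), i→6 (nums[6]=10≥10); i<j, swap → [10, 10, 8, 8, 8, 7, 10, 7, 10, 10, 10, 10]
j→7, i→8; i≥j, return j=7. nums = [10, 10, 8, 8, 8, 7, 10, 7, 10, 10, 10, 10]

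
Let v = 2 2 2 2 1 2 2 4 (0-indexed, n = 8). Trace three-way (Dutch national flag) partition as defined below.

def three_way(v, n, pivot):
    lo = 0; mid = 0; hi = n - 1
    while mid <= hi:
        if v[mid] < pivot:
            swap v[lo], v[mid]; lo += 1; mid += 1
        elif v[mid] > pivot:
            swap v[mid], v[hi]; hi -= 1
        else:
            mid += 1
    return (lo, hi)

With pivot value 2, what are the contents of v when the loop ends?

1 2 2 2 2 2 2 4

lo=0 mid=0 hi=7
2=2: mid=1
2=2: mid=2
2=2: mid=3
2=2: mid=4
1<2: swap(0,4), lo=1 mid=5 ⇒ 1 2 2 2 2 2 2 4
2=2: mid=6
2=2: mid=7
4>2: swap(7,7), hi=6 ⇒ 1 2 2 2 2 2 2 4
done. lo=1 hi=6; v=1 2 2 2 2 2 2 4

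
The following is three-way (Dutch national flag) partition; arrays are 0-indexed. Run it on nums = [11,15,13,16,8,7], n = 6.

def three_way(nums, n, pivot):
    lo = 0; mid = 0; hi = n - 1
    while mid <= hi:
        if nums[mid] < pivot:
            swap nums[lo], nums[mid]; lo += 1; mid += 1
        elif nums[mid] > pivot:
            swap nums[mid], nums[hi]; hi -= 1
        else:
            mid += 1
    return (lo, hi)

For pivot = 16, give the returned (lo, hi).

pivot = 16; lo=0, mid=0, hi=5
nums[mid]=11<16: swap nums[0],nums[0]; lo=1,mid=1 → [11,15,13,16,8,7]
nums[mid]=15<16: swap nums[1],nums[1]; lo=2,mid=2 → [11,15,13,16,8,7]
nums[mid]=13<16: swap nums[2],nums[2]; lo=3,mid=3 → [11,15,13,16,8,7]
nums[mid]=16=16: mid=4
nums[mid]=8<16: swap nums[3],nums[4]; lo=4,mid=5 → [11,15,13,8,16,7]
nums[mid]=7<16: swap nums[4],nums[5]; lo=5,mid=6 → [11,15,13,8,7,16]
end: lo=5, hi=5; nums = [11,15,13,8,7,16]

(5, 5)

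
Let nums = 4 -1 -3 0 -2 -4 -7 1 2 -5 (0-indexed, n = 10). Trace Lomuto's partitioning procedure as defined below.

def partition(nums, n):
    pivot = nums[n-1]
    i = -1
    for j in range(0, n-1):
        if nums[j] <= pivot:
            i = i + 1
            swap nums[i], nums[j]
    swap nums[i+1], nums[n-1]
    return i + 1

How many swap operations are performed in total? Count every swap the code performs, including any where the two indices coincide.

pivot = nums[9] = -5; i = -1
j=0: nums[0]=4 > -5 → no swap
j=1: nums[1]=-1 > -5 → no swap
j=2: nums[2]=-3 > -5 → no swap
j=3: nums[3]=0 > -5 → no swap
j=4: nums[4]=-2 > -5 → no swap
j=5: nums[5]=-4 > -5 → no swap
j=6: nums[6]=-7 ≤ -5 → i=0, swap nums[0],nums[6] → -7 -1 -3 0 -2 -4 4 1 2 -5
j=7: nums[7]=1 > -5 → no swap
j=8: nums[8]=2 > -5 → no swap
final swap nums[1],nums[9] → -7 -5 -3 0 -2 -4 4 1 2 -1; return 1

2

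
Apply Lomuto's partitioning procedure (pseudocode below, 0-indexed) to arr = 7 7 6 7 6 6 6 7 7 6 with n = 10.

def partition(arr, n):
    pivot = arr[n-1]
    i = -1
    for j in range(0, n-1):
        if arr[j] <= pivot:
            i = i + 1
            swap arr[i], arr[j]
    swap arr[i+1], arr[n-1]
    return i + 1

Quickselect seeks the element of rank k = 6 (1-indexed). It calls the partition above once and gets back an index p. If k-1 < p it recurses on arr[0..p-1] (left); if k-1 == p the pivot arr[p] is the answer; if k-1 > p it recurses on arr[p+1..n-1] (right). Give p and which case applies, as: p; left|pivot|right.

pivot = arr[9] = 6; i = -1
j=0: arr[0]=7 > 6 → no swap
j=1: arr[1]=7 > 6 → no swap
j=2: arr[2]=6 ≤ 6 → i=0, swap arr[0],arr[2] → 6 7 7 7 6 6 6 7 7 6
j=3: arr[3]=7 > 6 → no swap
j=4: arr[4]=6 ≤ 6 → i=1, swap arr[1],arr[4] → 6 6 7 7 7 6 6 7 7 6
j=5: arr[5]=6 ≤ 6 → i=2, swap arr[2],arr[5] → 6 6 6 7 7 7 6 7 7 6
j=6: arr[6]=6 ≤ 6 → i=3, swap arr[3],arr[6] → 6 6 6 6 7 7 7 7 7 6
j=7: arr[7]=7 > 6 → no swap
j=8: arr[8]=7 > 6 → no swap
final swap arr[4],arr[9] → 6 6 6 6 6 7 7 7 7 7; return 4
p = 4; k-1 = 5 > 4 ⇒ right

4; right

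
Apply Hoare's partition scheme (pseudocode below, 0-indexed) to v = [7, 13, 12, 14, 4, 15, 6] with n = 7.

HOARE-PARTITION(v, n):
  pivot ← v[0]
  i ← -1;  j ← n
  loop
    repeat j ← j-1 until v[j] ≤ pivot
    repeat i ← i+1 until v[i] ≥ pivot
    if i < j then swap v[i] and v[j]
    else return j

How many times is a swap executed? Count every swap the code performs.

2

pivot = v[0] = 7; i = -1, j = 7
j→6 (v[6]=6≤7), i→0 (v[0]=7≥7); i<j, swap → [6, 13, 12, 14, 4, 15, 7]
j→4 (v[4]=4≤7), i→1 (v[1]=13≥7); i<j, swap → [6, 4, 12, 14, 13, 15, 7]
j→1, i→2; i≥j, return j=1. v = [6, 4, 12, 14, 13, 15, 7]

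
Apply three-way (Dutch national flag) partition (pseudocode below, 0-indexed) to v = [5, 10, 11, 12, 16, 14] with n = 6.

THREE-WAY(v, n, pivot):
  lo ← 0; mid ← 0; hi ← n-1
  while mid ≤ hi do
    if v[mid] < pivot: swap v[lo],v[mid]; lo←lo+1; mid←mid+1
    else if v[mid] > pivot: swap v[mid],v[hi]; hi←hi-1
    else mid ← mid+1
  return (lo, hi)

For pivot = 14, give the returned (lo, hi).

(4, 4)

pivot = 14; lo=0, mid=0, hi=5
v[mid]=5<14: swap v[0],v[0]; lo=1,mid=1 → [5, 10, 11, 12, 16, 14]
v[mid]=10<14: swap v[1],v[1]; lo=2,mid=2 → [5, 10, 11, 12, 16, 14]
v[mid]=11<14: swap v[2],v[2]; lo=3,mid=3 → [5, 10, 11, 12, 16, 14]
v[mid]=12<14: swap v[3],v[3]; lo=4,mid=4 → [5, 10, 11, 12, 16, 14]
v[mid]=16>14: swap v[4],v[5]; hi=4 → [5, 10, 11, 12, 14, 16]
v[mid]=14=14: mid=5
end: lo=4, hi=4; v = [5, 10, 11, 12, 14, 16]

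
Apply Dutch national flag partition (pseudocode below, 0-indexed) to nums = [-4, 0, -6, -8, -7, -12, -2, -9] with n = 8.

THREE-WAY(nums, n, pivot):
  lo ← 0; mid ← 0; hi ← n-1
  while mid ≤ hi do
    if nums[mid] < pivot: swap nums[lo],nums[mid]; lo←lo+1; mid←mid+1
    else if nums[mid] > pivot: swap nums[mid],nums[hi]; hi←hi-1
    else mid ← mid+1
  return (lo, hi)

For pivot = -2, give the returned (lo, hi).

(6, 6)

lo=0 mid=0 hi=7
-4<-2: swap(0,0), lo=1 mid=1 ⇒ [-4, 0, -6, -8, -7, -12, -2, -9]
0>-2: swap(1,7), hi=6 ⇒ [-4, -9, -6, -8, -7, -12, -2, 0]
-9<-2: swap(1,1), lo=2 mid=2 ⇒ [-4, -9, -6, -8, -7, -12, -2, 0]
-6<-2: swap(2,2), lo=3 mid=3 ⇒ [-4, -9, -6, -8, -7, -12, -2, 0]
-8<-2: swap(3,3), lo=4 mid=4 ⇒ [-4, -9, -6, -8, -7, -12, -2, 0]
-7<-2: swap(4,4), lo=5 mid=5 ⇒ [-4, -9, -6, -8, -7, -12, -2, 0]
-12<-2: swap(5,5), lo=6 mid=6 ⇒ [-4, -9, -6, -8, -7, -12, -2, 0]
-2=-2: mid=7
done. lo=6 hi=6; nums=[-4, -9, -6, -8, -7, -12, -2, 0]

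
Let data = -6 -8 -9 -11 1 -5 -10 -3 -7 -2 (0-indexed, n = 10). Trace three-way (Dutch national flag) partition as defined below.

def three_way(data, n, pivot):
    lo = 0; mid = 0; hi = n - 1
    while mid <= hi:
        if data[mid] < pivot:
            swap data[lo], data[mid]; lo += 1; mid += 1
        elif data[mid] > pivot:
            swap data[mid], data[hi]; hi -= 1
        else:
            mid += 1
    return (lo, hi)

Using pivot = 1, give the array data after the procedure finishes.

-6 -8 -9 -11 -5 -10 -3 -7 -2 1

lo=0 mid=0 hi=9
-6<1: swap(0,0), lo=1 mid=1 ⇒ -6 -8 -9 -11 1 -5 -10 -3 -7 -2
-8<1: swap(1,1), lo=2 mid=2 ⇒ -6 -8 -9 -11 1 -5 -10 -3 -7 -2
-9<1: swap(2,2), lo=3 mid=3 ⇒ -6 -8 -9 -11 1 -5 -10 -3 -7 -2
-11<1: swap(3,3), lo=4 mid=4 ⇒ -6 -8 -9 -11 1 -5 -10 -3 -7 -2
1=1: mid=5
-5<1: swap(4,5), lo=5 mid=6 ⇒ -6 -8 -9 -11 -5 1 -10 -3 -7 -2
-10<1: swap(5,6), lo=6 mid=7 ⇒ -6 -8 -9 -11 -5 -10 1 -3 -7 -2
-3<1: swap(6,7), lo=7 mid=8 ⇒ -6 -8 -9 -11 -5 -10 -3 1 -7 -2
-7<1: swap(7,8), lo=8 mid=9 ⇒ -6 -8 -9 -11 -5 -10 -3 -7 1 -2
-2<1: swap(8,9), lo=9 mid=10 ⇒ -6 -8 -9 -11 -5 -10 -3 -7 -2 1
done. lo=9 hi=9; data=-6 -8 -9 -11 -5 -10 -3 -7 -2 1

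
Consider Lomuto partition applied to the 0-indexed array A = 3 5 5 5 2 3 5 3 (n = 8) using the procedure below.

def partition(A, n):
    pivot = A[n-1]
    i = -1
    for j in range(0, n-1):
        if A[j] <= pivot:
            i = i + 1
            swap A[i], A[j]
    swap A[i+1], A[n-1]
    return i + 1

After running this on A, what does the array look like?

pivot = A[7] = 3; i = -1
j=0: A[0]=3 ≤ 3 → i=0, swap A[0],A[0] (no change) → 3 5 5 5 2 3 5 3
j=1: A[1]=5 > 3 → no swap
j=2: A[2]=5 > 3 → no swap
j=3: A[3]=5 > 3 → no swap
j=4: A[4]=2 ≤ 3 → i=1, swap A[1],A[4] → 3 2 5 5 5 3 5 3
j=5: A[5]=3 ≤ 3 → i=2, swap A[2],A[5] → 3 2 3 5 5 5 5 3
j=6: A[6]=5 > 3 → no swap
final swap A[3],A[7] → 3 2 3 3 5 5 5 5; return 3

3 2 3 3 5 5 5 5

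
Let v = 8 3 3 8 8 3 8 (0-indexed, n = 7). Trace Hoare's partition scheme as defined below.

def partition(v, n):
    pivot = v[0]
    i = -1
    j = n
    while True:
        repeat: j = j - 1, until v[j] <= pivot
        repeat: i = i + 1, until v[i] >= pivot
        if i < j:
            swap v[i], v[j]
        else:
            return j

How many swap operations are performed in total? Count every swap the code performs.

pivot = v[0] = 8; i = -1, j = 7
j→6 (v[6]=8≤8), i→0 (v[0]=8≥8); i<j, swap → 8 3 3 8 8 3 8
j→5 (v[5]=3≤8), i→3 (v[3]=8≥8); i<j, swap → 8 3 3 3 8 8 8
j→4, i→4; i≥j, return j=4. v = 8 3 3 3 8 8 8

2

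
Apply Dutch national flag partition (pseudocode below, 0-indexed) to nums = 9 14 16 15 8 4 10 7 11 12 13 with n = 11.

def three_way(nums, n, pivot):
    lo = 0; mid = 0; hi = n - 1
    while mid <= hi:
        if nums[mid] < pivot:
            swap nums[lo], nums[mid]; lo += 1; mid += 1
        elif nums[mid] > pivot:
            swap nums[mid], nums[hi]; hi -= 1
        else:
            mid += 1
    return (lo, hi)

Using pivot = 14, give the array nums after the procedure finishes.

9 13 12 8 4 10 7 11 14 15 16

lo=0 mid=0 hi=10
9<14: swap(0,0), lo=1 mid=1 ⇒ 9 14 16 15 8 4 10 7 11 12 13
14=14: mid=2
16>14: swap(2,10), hi=9 ⇒ 9 14 13 15 8 4 10 7 11 12 16
13<14: swap(1,2), lo=2 mid=3 ⇒ 9 13 14 15 8 4 10 7 11 12 16
15>14: swap(3,9), hi=8 ⇒ 9 13 14 12 8 4 10 7 11 15 16
12<14: swap(2,3), lo=3 mid=4 ⇒ 9 13 12 14 8 4 10 7 11 15 16
8<14: swap(3,4), lo=4 mid=5 ⇒ 9 13 12 8 14 4 10 7 11 15 16
4<14: swap(4,5), lo=5 mid=6 ⇒ 9 13 12 8 4 14 10 7 11 15 16
10<14: swap(5,6), lo=6 mid=7 ⇒ 9 13 12 8 4 10 14 7 11 15 16
7<14: swap(6,7), lo=7 mid=8 ⇒ 9 13 12 8 4 10 7 14 11 15 16
11<14: swap(7,8), lo=8 mid=9 ⇒ 9 13 12 8 4 10 7 11 14 15 16
done. lo=8 hi=8; nums=9 13 12 8 4 10 7 11 14 15 16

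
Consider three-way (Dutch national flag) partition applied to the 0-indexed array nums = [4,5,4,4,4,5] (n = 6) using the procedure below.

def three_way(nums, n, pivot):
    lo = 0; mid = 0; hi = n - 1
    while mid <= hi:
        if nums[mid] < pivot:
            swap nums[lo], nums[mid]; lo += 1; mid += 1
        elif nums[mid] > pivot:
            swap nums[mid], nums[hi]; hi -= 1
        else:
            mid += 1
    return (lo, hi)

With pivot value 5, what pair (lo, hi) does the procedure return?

lo=0 mid=0 hi=5
4<5: swap(0,0), lo=1 mid=1 ⇒ [4,5,4,4,4,5]
5=5: mid=2
4<5: swap(1,2), lo=2 mid=3 ⇒ [4,4,5,4,4,5]
4<5: swap(2,3), lo=3 mid=4 ⇒ [4,4,4,5,4,5]
4<5: swap(3,4), lo=4 mid=5 ⇒ [4,4,4,4,5,5]
5=5: mid=6
done. lo=4 hi=5; nums=[4,4,4,4,5,5]

(4, 5)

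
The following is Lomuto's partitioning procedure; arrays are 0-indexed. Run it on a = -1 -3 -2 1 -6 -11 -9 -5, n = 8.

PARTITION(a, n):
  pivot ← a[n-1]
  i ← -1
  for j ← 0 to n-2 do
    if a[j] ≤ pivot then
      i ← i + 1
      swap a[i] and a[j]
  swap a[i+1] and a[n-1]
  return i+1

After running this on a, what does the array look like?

pivot=-5, i=-1
j=0: -1>-5, skip
j=1: -3>-5, skip
j=2: -2>-5, skip
j=3: 1>-5, skip
j=4: -6≤-5, i=0, swap(0,4) ⇒ -6 -3 -2 1 -1 -11 -9 -5
j=5: -11≤-5, i=1, swap(1,5) ⇒ -6 -11 -2 1 -1 -3 -9 -5
j=6: -9≤-5, i=2, swap(2,6) ⇒ -6 -11 -9 1 -1 -3 -2 -5
swap(3,7) ⇒ -6 -11 -9 -5 -1 -3 -2 1; return 3

-6 -11 -9 -5 -1 -3 -2 1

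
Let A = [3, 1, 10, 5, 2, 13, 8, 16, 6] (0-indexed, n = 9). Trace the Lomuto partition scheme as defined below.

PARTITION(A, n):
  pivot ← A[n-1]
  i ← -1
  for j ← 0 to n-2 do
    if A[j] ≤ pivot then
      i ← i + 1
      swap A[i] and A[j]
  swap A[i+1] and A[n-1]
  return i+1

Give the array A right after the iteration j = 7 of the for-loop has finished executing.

pivot = A[8] = 6; i = -1
j=0: A[0]=3 ≤ 6 → i=0, swap A[0],A[0] (no change) → [3, 1, 10, 5, 2, 13, 8, 16, 6]
j=1: A[1]=1 ≤ 6 → i=1, swap A[1],A[1] (no change) → [3, 1, 10, 5, 2, 13, 8, 16, 6]
j=2: A[2]=10 > 6 → no swap
j=3: A[3]=5 ≤ 6 → i=2, swap A[2],A[3] → [3, 1, 5, 10, 2, 13, 8, 16, 6]
j=4: A[4]=2 ≤ 6 → i=3, swap A[3],A[4] → [3, 1, 5, 2, 10, 13, 8, 16, 6]
j=5: A[5]=13 > 6 → no swap
j=6: A[6]=8 > 6 → no swap
j=7: A[7]=16 > 6 → no swap
(after j=7) A = [3, 1, 5, 2, 10, 13, 8, 16, 6]

[3, 1, 5, 2, 10, 13, 8, 16, 6]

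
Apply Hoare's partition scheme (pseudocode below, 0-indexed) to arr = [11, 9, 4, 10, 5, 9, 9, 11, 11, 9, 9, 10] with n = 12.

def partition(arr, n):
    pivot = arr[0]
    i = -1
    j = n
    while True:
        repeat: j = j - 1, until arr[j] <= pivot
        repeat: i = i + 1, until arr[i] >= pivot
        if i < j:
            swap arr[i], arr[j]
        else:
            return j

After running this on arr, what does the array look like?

[10, 9, 4, 10, 5, 9, 9, 9, 9, 11, 11, 11]

pivot=11
j stops at 11 (10), i stops at 0 (11); swap ⇒ [10, 9, 4, 10, 5, 9, 9, 11, 11, 9, 9, 11]
j stops at 10 (9), i stops at 7 (11); swap ⇒ [10, 9, 4, 10, 5, 9, 9, 9, 11, 9, 11, 11]
j stops at 9 (9), i stops at 8 (11); swap ⇒ [10, 9, 4, 10, 5, 9, 9, 9, 9, 11, 11, 11]
j stops at 8, i stops at 9; i≥j ⇒ return 8. arr=[10, 9, 4, 10, 5, 9, 9, 9, 9, 11, 11, 11]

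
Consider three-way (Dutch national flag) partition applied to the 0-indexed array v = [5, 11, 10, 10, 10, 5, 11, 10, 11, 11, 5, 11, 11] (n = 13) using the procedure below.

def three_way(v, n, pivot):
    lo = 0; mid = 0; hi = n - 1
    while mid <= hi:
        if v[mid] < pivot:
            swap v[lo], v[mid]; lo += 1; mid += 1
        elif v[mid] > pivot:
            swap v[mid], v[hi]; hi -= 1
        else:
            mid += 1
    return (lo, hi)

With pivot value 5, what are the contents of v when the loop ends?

[5, 5, 5, 10, 10, 11, 10, 11, 11, 10, 11, 11, 11]

lo=0 mid=0 hi=12
5=5: mid=1
11>5: swap(1,12), hi=11 ⇒ [5, 11, 10, 10, 10, 5, 11, 10, 11, 11, 5, 11, 11]
11>5: swap(1,11), hi=10 ⇒ [5, 11, 10, 10, 10, 5, 11, 10, 11, 11, 5, 11, 11]
11>5: swap(1,10), hi=9 ⇒ [5, 5, 10, 10, 10, 5, 11, 10, 11, 11, 11, 11, 11]
5=5: mid=2
10>5: swap(2,9), hi=8 ⇒ [5, 5, 11, 10, 10, 5, 11, 10, 11, 10, 11, 11, 11]
11>5: swap(2,8), hi=7 ⇒ [5, 5, 11, 10, 10, 5, 11, 10, 11, 10, 11, 11, 11]
11>5: swap(2,7), hi=6 ⇒ [5, 5, 10, 10, 10, 5, 11, 11, 11, 10, 11, 11, 11]
10>5: swap(2,6), hi=5 ⇒ [5, 5, 11, 10, 10, 5, 10, 11, 11, 10, 11, 11, 11]
11>5: swap(2,5), hi=4 ⇒ [5, 5, 5, 10, 10, 11, 10, 11, 11, 10, 11, 11, 11]
5=5: mid=3
10>5: swap(3,4), hi=3 ⇒ [5, 5, 5, 10, 10, 11, 10, 11, 11, 10, 11, 11, 11]
10>5: swap(3,3), hi=2 ⇒ [5, 5, 5, 10, 10, 11, 10, 11, 11, 10, 11, 11, 11]
done. lo=0 hi=2; v=[5, 5, 5, 10, 10, 11, 10, 11, 11, 10, 11, 11, 11]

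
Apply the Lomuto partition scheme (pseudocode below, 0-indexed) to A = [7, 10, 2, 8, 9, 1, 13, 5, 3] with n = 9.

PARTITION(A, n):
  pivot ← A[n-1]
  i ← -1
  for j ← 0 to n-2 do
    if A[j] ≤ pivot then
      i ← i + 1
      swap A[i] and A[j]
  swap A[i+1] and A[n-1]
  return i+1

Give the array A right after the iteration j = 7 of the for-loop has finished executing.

[2, 1, 7, 8, 9, 10, 13, 5, 3]

pivot = A[8] = 3; i = -1
j=0: A[0]=7 > 3 → no swap
j=1: A[1]=10 > 3 → no swap
j=2: A[2]=2 ≤ 3 → i=0, swap A[0],A[2] → [2, 10, 7, 8, 9, 1, 13, 5, 3]
j=3: A[3]=8 > 3 → no swap
j=4: A[4]=9 > 3 → no swap
j=5: A[5]=1 ≤ 3 → i=1, swap A[1],A[5] → [2, 1, 7, 8, 9, 10, 13, 5, 3]
j=6: A[6]=13 > 3 → no swap
j=7: A[7]=5 > 3 → no swap
(after j=7) A = [2, 1, 7, 8, 9, 10, 13, 5, 3]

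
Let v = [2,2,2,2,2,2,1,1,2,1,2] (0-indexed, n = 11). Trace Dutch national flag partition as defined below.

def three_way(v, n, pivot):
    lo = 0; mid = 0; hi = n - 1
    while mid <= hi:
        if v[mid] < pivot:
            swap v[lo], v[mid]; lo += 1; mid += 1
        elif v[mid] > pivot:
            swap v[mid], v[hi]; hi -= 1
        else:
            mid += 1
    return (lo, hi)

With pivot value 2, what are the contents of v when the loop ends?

[1,1,1,2,2,2,2,2,2,2,2]

lo=0 mid=0 hi=10
2=2: mid=1
2=2: mid=2
2=2: mid=3
2=2: mid=4
2=2: mid=5
2=2: mid=6
1<2: swap(0,6), lo=1 mid=7 ⇒ [1,2,2,2,2,2,2,1,2,1,2]
1<2: swap(1,7), lo=2 mid=8 ⇒ [1,1,2,2,2,2,2,2,2,1,2]
2=2: mid=9
1<2: swap(2,9), lo=3 mid=10 ⇒ [1,1,1,2,2,2,2,2,2,2,2]
2=2: mid=11
done. lo=3 hi=10; v=[1,1,1,2,2,2,2,2,2,2,2]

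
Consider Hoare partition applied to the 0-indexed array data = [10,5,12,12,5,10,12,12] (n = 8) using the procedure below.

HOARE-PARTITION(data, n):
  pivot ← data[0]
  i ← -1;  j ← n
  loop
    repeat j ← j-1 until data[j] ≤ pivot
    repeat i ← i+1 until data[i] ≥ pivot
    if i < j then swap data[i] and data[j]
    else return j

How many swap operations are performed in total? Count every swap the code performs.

pivot=10
j stops at 5 (10), i stops at 0 (10); swap ⇒ [10,5,12,12,5,10,12,12]
j stops at 4 (5), i stops at 2 (12); swap ⇒ [10,5,5,12,12,10,12,12]
j stops at 2, i stops at 3; i≥j ⇒ return 2. data=[10,5,5,12,12,10,12,12]

2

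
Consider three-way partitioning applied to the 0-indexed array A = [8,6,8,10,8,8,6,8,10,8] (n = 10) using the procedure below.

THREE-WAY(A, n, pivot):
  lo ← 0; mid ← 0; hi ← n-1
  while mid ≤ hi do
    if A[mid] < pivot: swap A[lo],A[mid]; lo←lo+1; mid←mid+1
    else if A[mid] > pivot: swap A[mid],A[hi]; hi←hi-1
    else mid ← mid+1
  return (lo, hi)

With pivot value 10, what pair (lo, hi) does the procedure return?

pivot = 10; lo=0, mid=0, hi=9
A[mid]=8<10: swap A[0],A[0]; lo=1,mid=1 → [8,6,8,10,8,8,6,8,10,8]
A[mid]=6<10: swap A[1],A[1]; lo=2,mid=2 → [8,6,8,10,8,8,6,8,10,8]
A[mid]=8<10: swap A[2],A[2]; lo=3,mid=3 → [8,6,8,10,8,8,6,8,10,8]
A[mid]=10=10: mid=4
A[mid]=8<10: swap A[3],A[4]; lo=4,mid=5 → [8,6,8,8,10,8,6,8,10,8]
A[mid]=8<10: swap A[4],A[5]; lo=5,mid=6 → [8,6,8,8,8,10,6,8,10,8]
A[mid]=6<10: swap A[5],A[6]; lo=6,mid=7 → [8,6,8,8,8,6,10,8,10,8]
A[mid]=8<10: swap A[6],A[7]; lo=7,mid=8 → [8,6,8,8,8,6,8,10,10,8]
A[mid]=10=10: mid=9
A[mid]=8<10: swap A[7],A[9]; lo=8,mid=10 → [8,6,8,8,8,6,8,8,10,10]
end: lo=8, hi=9; A = [8,6,8,8,8,6,8,8,10,10]

(8, 9)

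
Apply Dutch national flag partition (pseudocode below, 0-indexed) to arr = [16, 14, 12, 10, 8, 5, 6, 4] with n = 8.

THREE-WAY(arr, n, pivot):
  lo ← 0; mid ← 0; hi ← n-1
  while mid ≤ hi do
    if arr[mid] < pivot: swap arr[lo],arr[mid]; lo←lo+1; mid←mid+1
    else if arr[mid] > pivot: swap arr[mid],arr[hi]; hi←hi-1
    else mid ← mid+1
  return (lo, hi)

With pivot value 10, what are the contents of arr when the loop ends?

[4, 6, 5, 8, 10, 12, 14, 16]

pivot = 10; lo=0, mid=0, hi=7
arr[mid]=16>10: swap arr[0],arr[7]; hi=6 → [4, 14, 12, 10, 8, 5, 6, 16]
arr[mid]=4<10: swap arr[0],arr[0]; lo=1,mid=1 → [4, 14, 12, 10, 8, 5, 6, 16]
arr[mid]=14>10: swap arr[1],arr[6]; hi=5 → [4, 6, 12, 10, 8, 5, 14, 16]
arr[mid]=6<10: swap arr[1],arr[1]; lo=2,mid=2 → [4, 6, 12, 10, 8, 5, 14, 16]
arr[mid]=12>10: swap arr[2],arr[5]; hi=4 → [4, 6, 5, 10, 8, 12, 14, 16]
arr[mid]=5<10: swap arr[2],arr[2]; lo=3,mid=3 → [4, 6, 5, 10, 8, 12, 14, 16]
arr[mid]=10=10: mid=4
arr[mid]=8<10: swap arr[3],arr[4]; lo=4,mid=5 → [4, 6, 5, 8, 10, 12, 14, 16]
end: lo=4, hi=4; arr = [4, 6, 5, 8, 10, 12, 14, 16]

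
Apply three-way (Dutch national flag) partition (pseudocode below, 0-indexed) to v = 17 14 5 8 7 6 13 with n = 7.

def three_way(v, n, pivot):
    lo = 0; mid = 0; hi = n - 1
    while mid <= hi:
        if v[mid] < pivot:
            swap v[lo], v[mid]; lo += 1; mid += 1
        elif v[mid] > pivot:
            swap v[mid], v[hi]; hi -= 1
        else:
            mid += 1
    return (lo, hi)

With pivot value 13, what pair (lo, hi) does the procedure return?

(4, 4)

pivot = 13; lo=0, mid=0, hi=6
v[mid]=17>13: swap v[0],v[6]; hi=5 → 13 14 5 8 7 6 17
v[mid]=13=13: mid=1
v[mid]=14>13: swap v[1],v[5]; hi=4 → 13 6 5 8 7 14 17
v[mid]=6<13: swap v[0],v[1]; lo=1,mid=2 → 6 13 5 8 7 14 17
v[mid]=5<13: swap v[1],v[2]; lo=2,mid=3 → 6 5 13 8 7 14 17
v[mid]=8<13: swap v[2],v[3]; lo=3,mid=4 → 6 5 8 13 7 14 17
v[mid]=7<13: swap v[3],v[4]; lo=4,mid=5 → 6 5 8 7 13 14 17
end: lo=4, hi=4; v = 6 5 8 7 13 14 17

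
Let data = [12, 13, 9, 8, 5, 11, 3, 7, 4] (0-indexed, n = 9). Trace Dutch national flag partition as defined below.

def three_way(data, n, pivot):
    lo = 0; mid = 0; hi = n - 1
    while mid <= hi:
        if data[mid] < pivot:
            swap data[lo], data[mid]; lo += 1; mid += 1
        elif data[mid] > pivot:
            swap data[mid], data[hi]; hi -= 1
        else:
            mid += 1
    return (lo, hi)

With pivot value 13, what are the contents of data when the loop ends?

[12, 9, 8, 5, 11, 3, 7, 4, 13]

pivot = 13; lo=0, mid=0, hi=8
data[mid]=12<13: swap data[0],data[0]; lo=1,mid=1 → [12, 13, 9, 8, 5, 11, 3, 7, 4]
data[mid]=13=13: mid=2
data[mid]=9<13: swap data[1],data[2]; lo=2,mid=3 → [12, 9, 13, 8, 5, 11, 3, 7, 4]
data[mid]=8<13: swap data[2],data[3]; lo=3,mid=4 → [12, 9, 8, 13, 5, 11, 3, 7, 4]
data[mid]=5<13: swap data[3],data[4]; lo=4,mid=5 → [12, 9, 8, 5, 13, 11, 3, 7, 4]
data[mid]=11<13: swap data[4],data[5]; lo=5,mid=6 → [12, 9, 8, 5, 11, 13, 3, 7, 4]
data[mid]=3<13: swap data[5],data[6]; lo=6,mid=7 → [12, 9, 8, 5, 11, 3, 13, 7, 4]
data[mid]=7<13: swap data[6],data[7]; lo=7,mid=8 → [12, 9, 8, 5, 11, 3, 7, 13, 4]
data[mid]=4<13: swap data[7],data[8]; lo=8,mid=9 → [12, 9, 8, 5, 11, 3, 7, 4, 13]
end: lo=8, hi=8; data = [12, 9, 8, 5, 11, 3, 7, 4, 13]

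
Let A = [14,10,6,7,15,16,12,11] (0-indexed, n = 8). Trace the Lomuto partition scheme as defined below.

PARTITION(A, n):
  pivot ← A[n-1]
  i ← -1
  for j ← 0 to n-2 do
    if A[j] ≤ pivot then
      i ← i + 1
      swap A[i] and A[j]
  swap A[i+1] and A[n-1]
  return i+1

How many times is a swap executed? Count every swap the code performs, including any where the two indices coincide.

pivot=11, i=-1
j=0: 14>11, skip
j=1: 10≤11, i=0, swap(0,1) ⇒ [10,14,6,7,15,16,12,11]
j=2: 6≤11, i=1, swap(1,2) ⇒ [10,6,14,7,15,16,12,11]
j=3: 7≤11, i=2, swap(2,3) ⇒ [10,6,7,14,15,16,12,11]
j=4: 15>11, skip
j=5: 16>11, skip
j=6: 12>11, skip
swap(3,7) ⇒ [10,6,7,11,15,16,12,14]; return 3

4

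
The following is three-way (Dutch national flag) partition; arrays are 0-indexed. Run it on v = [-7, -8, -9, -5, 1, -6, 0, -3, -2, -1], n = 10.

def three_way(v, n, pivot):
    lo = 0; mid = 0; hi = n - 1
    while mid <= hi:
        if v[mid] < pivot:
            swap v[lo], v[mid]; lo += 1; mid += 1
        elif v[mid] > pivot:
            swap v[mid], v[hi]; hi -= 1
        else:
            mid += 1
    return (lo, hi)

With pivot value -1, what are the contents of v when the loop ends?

[-7, -8, -9, -5, -6, -2, -3, -1, 0, 1]

lo=0 mid=0 hi=9
-7<-1: swap(0,0), lo=1 mid=1 ⇒ [-7, -8, -9, -5, 1, -6, 0, -3, -2, -1]
-8<-1: swap(1,1), lo=2 mid=2 ⇒ [-7, -8, -9, -5, 1, -6, 0, -3, -2, -1]
-9<-1: swap(2,2), lo=3 mid=3 ⇒ [-7, -8, -9, -5, 1, -6, 0, -3, -2, -1]
-5<-1: swap(3,3), lo=4 mid=4 ⇒ [-7, -8, -9, -5, 1, -6, 0, -3, -2, -1]
1>-1: swap(4,9), hi=8 ⇒ [-7, -8, -9, -5, -1, -6, 0, -3, -2, 1]
-1=-1: mid=5
-6<-1: swap(4,5), lo=5 mid=6 ⇒ [-7, -8, -9, -5, -6, -1, 0, -3, -2, 1]
0>-1: swap(6,8), hi=7 ⇒ [-7, -8, -9, -5, -6, -1, -2, -3, 0, 1]
-2<-1: swap(5,6), lo=6 mid=7 ⇒ [-7, -8, -9, -5, -6, -2, -1, -3, 0, 1]
-3<-1: swap(6,7), lo=7 mid=8 ⇒ [-7, -8, -9, -5, -6, -2, -3, -1, 0, 1]
done. lo=7 hi=7; v=[-7, -8, -9, -5, -6, -2, -3, -1, 0, 1]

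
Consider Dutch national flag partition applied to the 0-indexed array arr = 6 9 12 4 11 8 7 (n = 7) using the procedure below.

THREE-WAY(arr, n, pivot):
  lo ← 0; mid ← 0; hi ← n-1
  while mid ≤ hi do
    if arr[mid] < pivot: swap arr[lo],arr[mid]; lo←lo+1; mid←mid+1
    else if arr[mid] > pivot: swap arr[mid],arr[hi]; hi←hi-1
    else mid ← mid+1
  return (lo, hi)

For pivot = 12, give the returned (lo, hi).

(6, 6)

lo=0 mid=0 hi=6
6<12: swap(0,0), lo=1 mid=1 ⇒ 6 9 12 4 11 8 7
9<12: swap(1,1), lo=2 mid=2 ⇒ 6 9 12 4 11 8 7
12=12: mid=3
4<12: swap(2,3), lo=3 mid=4 ⇒ 6 9 4 12 11 8 7
11<12: swap(3,4), lo=4 mid=5 ⇒ 6 9 4 11 12 8 7
8<12: swap(4,5), lo=5 mid=6 ⇒ 6 9 4 11 8 12 7
7<12: swap(5,6), lo=6 mid=7 ⇒ 6 9 4 11 8 7 12
done. lo=6 hi=6; arr=6 9 4 11 8 7 12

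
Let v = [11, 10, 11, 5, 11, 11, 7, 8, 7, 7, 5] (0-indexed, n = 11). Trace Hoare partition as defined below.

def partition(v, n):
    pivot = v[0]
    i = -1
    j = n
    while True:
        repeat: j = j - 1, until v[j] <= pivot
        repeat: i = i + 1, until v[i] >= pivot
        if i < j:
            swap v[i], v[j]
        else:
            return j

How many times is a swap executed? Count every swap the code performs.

pivot = v[0] = 11; i = -1, j = 11
j→10 (v[10]=5≤11), i→0 (v[0]=11≥11); i<j, swap → [5, 10, 11, 5, 11, 11, 7, 8, 7, 7, 11]
j→9 (v[9]=7≤11), i→2 (v[2]=11≥11); i<j, swap → [5, 10, 7, 5, 11, 11, 7, 8, 7, 11, 11]
j→8 (v[8]=7≤11), i→4 (v[4]=11≥11); i<j, swap → [5, 10, 7, 5, 7, 11, 7, 8, 11, 11, 11]
j→7 (v[7]=8≤11), i→5 (v[5]=11≥11); i<j, swap → [5, 10, 7, 5, 7, 8, 7, 11, 11, 11, 11]
j→6, i→7; i≥j, return j=6. v = [5, 10, 7, 5, 7, 8, 7, 11, 11, 11, 11]

4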